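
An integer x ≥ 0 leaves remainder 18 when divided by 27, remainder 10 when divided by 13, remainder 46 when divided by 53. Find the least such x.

From x ≡ 18 (mod 27) write x = 18 + 27t. Substituting into x ≡ 10 (mod 13) gives 27t ≡ 5 (mod 13), and since 1⁻¹ ≡ 1 (mod 13), t ≡ 5. Hence x ≡ 18 + 27·5 = 153 (mod 351).
From x ≡ 153 (mod 351) write x = 153 + 351t. Substituting into x ≡ 46 (mod 53) gives 351t ≡ 52 (mod 53), and since 33⁻¹ ≡ 45 (mod 53), t ≡ 8. Hence x ≡ 153 + 351·8 = 2961 (mod 18603).

2961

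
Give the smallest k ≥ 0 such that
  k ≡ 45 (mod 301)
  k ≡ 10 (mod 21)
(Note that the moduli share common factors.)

gcd(301, 21) = 7 and 7 | (10 − 45), so the pair is consistent; merging gives k ≡ 346 (mod 903), where 903 = lcm(301, 21).
The solution is unique modulo lcm(301, 21) = 903.

346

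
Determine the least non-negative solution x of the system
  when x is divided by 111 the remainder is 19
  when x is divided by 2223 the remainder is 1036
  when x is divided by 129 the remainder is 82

3524491

Combine the congruences pairwise.
gcd(111, 2223) = 3 and 3 | (1036 − 19), so the pair is consistent; merging gives x ≡ 69949 (mod 82251), where 82251 = lcm(111, 2223).
gcd(82251, 129) = 3 and 3 | (82 − 69949), so the pair is consistent; merging gives x ≡ 3524491 (mod 3536793), where 3536793 = lcm(82251, 129).
The solution is unique modulo lcm(111, 2223, 129) = 3536793.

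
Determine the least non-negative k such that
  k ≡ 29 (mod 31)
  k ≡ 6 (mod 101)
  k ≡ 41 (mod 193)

The moduli are pairwise coprime; N = 31·101·193 = 604283.
N/31 = 19493; 19493 ≡ 25 (mod 31); 25·5 ≡ 1, so inverse 5.
N/101 = 5983; 5983 ≡ 24 (mod 101); 24·80 ≡ 1, so inverse 80.
N/193 = 3131; 3131 ≡ 43 (mod 193); 43·9 ≡ 1, so inverse 9.
k ≡ 29·19493·5 + 6·5983·80 + 41·3131·9 = 6853664.
6853664 mod 604283 = 206551.

206551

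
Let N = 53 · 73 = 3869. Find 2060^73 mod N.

892

Mod 53: 2060 ≡ 46; by Fermat, exponent reduces to 73 mod 52 = 21; 46^21 ≡ 44 (mod 53).
Mod 73: 2060 ≡ 16; by Fermat, exponent reduces to 73 mod 72 = 1; 16^1 ≡ 16 (mod 73).
Combine by CRT: x ≡ 44 (mod 53), x ≡ 16 (mod 73) ⇒ x ≡ 892 (mod 3869).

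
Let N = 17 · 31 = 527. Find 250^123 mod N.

380

Mod 17: 250 ≡ 12; by Fermat, exponent reduces to 123 mod 16 = 11; 12^11 ≡ 6 (mod 17).
Mod 31: 250 ≡ 2; by Fermat, exponent reduces to 123 mod 30 = 3; 2^3 ≡ 8 (mod 31).
Combine by CRT: x ≡ 6 (mod 17), x ≡ 8 (mod 31) ⇒ x ≡ 380 (mod 527).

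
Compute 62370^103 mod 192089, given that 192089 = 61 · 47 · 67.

Mod 61: 62370 ≡ 28; by Fermat, exponent reduces to 103 mod 60 = 43; 28^43 ≡ 53 (mod 61).
Mod 47: 62370 ≡ 1; by Fermat, exponent reduces to 103 mod 46 = 11; 1^11 ≡ 1 (mod 47).
Mod 67: 62370 ≡ 60; by Fermat, exponent reduces to 103 mod 66 = 37; 60^37 ≡ 56 (mod 67).
Combine by CRT: x ≡ 53 (mod 61), x ≡ 1 (mod 47), x ≡ 56 (mod 67) ⇒ x ≡ 91980 (mod 192089).

91980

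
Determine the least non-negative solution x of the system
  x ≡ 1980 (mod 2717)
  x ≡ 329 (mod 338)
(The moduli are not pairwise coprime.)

10131

gcd(2717, 338) = 13 and 13 | (329 − 1980), so the pair is consistent; merging gives x ≡ 10131 (mod 70642), where 70642 = lcm(2717, 338).
The solution is unique modulo lcm(2717, 338) = 70642.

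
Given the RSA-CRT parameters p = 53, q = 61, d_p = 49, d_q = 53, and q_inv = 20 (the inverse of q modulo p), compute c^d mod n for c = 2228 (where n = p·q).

1504

m₁ = c^(d_p) mod p: c ≡ 2 (mod 53), and 2^49 mod 53 = 20.
m₂ = c^(d_q) mod q: c ≡ 32 (mod 61), and 32^53 mod 61 = 40.
h = q_inv·(m₁ − m₂) mod p = 20·(20 − 40) mod 53 = 24.
m = m₂ + h·q = 40 + 24·61 = 1504.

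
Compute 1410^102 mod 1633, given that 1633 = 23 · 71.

Mod 23: 1410 ≡ 7; by Fermat, exponent reduces to 102 mod 22 = 14; 7^14 ≡ 2 (mod 23).
Mod 71: 1410 ≡ 61; by Fermat, exponent reduces to 102 mod 70 = 32; 61^32 ≡ 12 (mod 71).
Combine by CRT: x ≡ 2 (mod 23), x ≡ 12 (mod 71) ⇒ x ≡ 1290 (mod 1633).

1290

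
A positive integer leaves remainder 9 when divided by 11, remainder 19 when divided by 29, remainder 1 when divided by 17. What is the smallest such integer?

1208

Combine the congruences pairwise.
From a ≡ 9 (mod 11) write a = 9 + 11t. Substituting into a ≡ 19 (mod 29) gives 11t ≡ 10 (mod 29), and since 11⁻¹ ≡ 8 (mod 29), t ≡ 22. Hence a ≡ 9 + 11·22 = 251 (mod 319).
From a ≡ 251 (mod 319) write a = 251 + 319t. Substituting into a ≡ 1 (mod 17) gives 319t ≡ 5 (mod 17), and since 13⁻¹ ≡ 4 (mod 17), t ≡ 3. Hence a ≡ 251 + 319·3 = 1208 (mod 5423).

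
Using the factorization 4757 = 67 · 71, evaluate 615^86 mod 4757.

Mod 67: 615 ≡ 12; by Fermat, exponent reduces to 86 mod 66 = 20; 12^20 ≡ 23 (mod 67).
Mod 71: 615 ≡ 47; by Fermat, exponent reduces to 86 mod 70 = 16; 47^16 ≡ 58 (mod 71).
Combine by CRT: x ≡ 23 (mod 67), x ≡ 58 (mod 71) ⇒ x ≡ 626 (mod 4757).

626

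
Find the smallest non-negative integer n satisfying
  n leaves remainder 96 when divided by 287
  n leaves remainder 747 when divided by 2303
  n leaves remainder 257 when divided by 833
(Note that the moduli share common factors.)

gcd(287, 2303) = 7 and 7 | (747 − 96), so the pair is consistent; merging gives n ≡ 69837 (mod 94423), where 94423 = lcm(287, 2303).
gcd(94423, 833) = 49 and 49 | (257 − 69837), so the pair is consistent; merging gives n ≡ 730798 (mod 1605191), where 1605191 = lcm(94423, 833).
The solution is unique modulo lcm(287, 2303, 833) = 1605191.

730798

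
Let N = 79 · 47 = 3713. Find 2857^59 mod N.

Mod 79: 2857 ≡ 13; 13^59 ≡ 31 (mod 79).
Mod 47: 2857 ≡ 37; by Fermat, exponent reduces to 59 mod 46 = 13; 37^13 ≡ 9 (mod 47).
Combine by CRT: x ≡ 31 (mod 79), x ≡ 9 (mod 47) ⇒ x ≡ 1137 (mod 3713).

1137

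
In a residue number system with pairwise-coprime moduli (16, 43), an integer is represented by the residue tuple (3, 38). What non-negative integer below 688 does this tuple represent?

339

From x ≡ 3 (mod 16) write x = 3 + 16t. Substituting into x ≡ 38 (mod 43) gives 16t ≡ 35 (mod 43), and since 16⁻¹ ≡ 35 (mod 43), t ≡ 21. Hence x ≡ 3 + 16·21 = 339 (mod 688).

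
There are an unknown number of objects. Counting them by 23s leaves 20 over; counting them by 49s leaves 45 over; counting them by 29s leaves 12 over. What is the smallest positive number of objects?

8277

The moduli are pairwise coprime; M = 23·49·29 = 32683.
M/23 = 1421; 1421 ≡ 18 (mod 23); 18·9 ≡ 1, so inverse 9.
M/49 = 667; 667 ≡ 30 (mod 49); 30·18 ≡ 1, so inverse 18.
M/29 = 1127; 1127 ≡ 25 (mod 29); 25·7 ≡ 1, so inverse 7.
N ≡ 20·1421·9 + 45·667·18 + 12·1127·7 = 890718.
890718 mod 32683 = 8277.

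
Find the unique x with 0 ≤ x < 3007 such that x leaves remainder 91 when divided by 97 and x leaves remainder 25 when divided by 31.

From x ≡ 91 (mod 97) write x = 91 + 97t. Substituting into x ≡ 25 (mod 31) gives 97t ≡ 27 (mod 31), and since 4⁻¹ ≡ 8 (mod 31), t ≡ 30. Hence x ≡ 91 + 97·30 = 3001 (mod 3007).

3001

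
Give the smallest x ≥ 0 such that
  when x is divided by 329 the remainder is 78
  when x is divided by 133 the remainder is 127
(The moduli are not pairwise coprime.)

1723

gcd(329, 133) = 7 and 7 | (127 − 78), so the pair is consistent; merging gives x ≡ 1723 (mod 6251), where 6251 = lcm(329, 133).
The solution is unique modulo lcm(329, 133) = 6251.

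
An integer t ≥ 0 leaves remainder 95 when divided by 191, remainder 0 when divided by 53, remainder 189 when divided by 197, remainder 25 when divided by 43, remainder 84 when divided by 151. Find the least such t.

6195408076

Combine the congruences pairwise.
From t ≡ 95 (mod 191) write t = 95 + 191s. Substituting into t ≡ 0 (mod 53) gives 191s ≡ 11 (mod 53), and since 32⁻¹ ≡ 5 (mod 53), s ≡ 2. Hence t ≡ 95 + 191·2 = 477 (mod 10123).
From t ≡ 477 (mod 10123) write t = 477 + 10123s. Substituting into t ≡ 189 (mod 197) gives 10123s ≡ 106 (mod 197), and since 76⁻¹ ≡ 70 (mod 197), s ≡ 131. Hence t ≡ 477 + 10123·131 = 1326590 (mod 1994231).
From t ≡ 1326590 (mod 1994231) write t = 1326590 + 1994231s. Substituting into t ≡ 25 (mod 43) gives 1994231s ≡ 28 (mod 43), and since 20⁻¹ ≡ 28 (mod 43), s ≡ 10. Hence t ≡ 1326590 + 1994231·10 = 21268900 (mod 85751933).
From t ≡ 21268900 (mod 85751933) write t = 21268900 + 85751933s. Substituting into t ≡ 84 (mod 151) gives 85751933s ≡ 138 (mod 151), and since 90⁻¹ ≡ 99 (mod 151), s ≡ 72. Hence t ≡ 21268900 + 85751933·72 = 6195408076 (mod 12948541883).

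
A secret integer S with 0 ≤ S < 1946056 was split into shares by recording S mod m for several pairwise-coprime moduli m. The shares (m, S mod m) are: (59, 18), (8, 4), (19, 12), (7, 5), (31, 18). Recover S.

442636

The moduli are pairwise coprime; N = 59·8·19·7·31 = 1946056.
N/59 = 32984; 32984 ≡ 3 (mod 59); 3·20 ≡ 1, so inverse 20.
N/8 = 243257; 243257 ≡ 1 (mod 8), inverse 1.
N/19 = 102424; 102424 ≡ 14 (mod 19); 14·15 ≡ 1, so inverse 15.
N/7 = 278008; 278008 ≡ 3 (mod 7); 3·5 ≡ 1, so inverse 5.
N/31 = 62776; 62776 ≡ 1 (mod 31), inverse 1.
S ≡ 18·32984·20 + 4·243257·1 + 12·102424·15 + 5·278008·5 + 18·62776·1 = 39363756.
39363756 mod 1946056 = 442636.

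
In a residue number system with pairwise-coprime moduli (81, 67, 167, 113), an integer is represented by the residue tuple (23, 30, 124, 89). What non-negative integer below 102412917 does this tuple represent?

From x ≡ 23 (mod 81) write x = 23 + 81t. Substituting into x ≡ 30 (mod 67) gives 81t ≡ 7 (mod 67), and since 14⁻¹ ≡ 24 (mod 67), t ≡ 34. Hence x ≡ 23 + 81·34 = 2777 (mod 5427).
From x ≡ 2777 (mod 5427) write x = 2777 + 5427t. Substituting into x ≡ 124 (mod 167) gives 5427t ≡ 19 (mod 167), and since 83⁻¹ ≡ 165 (mod 167), t ≡ 129. Hence x ≡ 2777 + 5427·129 = 702860 (mod 906309).
From x ≡ 702860 (mod 906309) write x = 702860 + 906309t. Substituting into x ≡ 89 (mod 113) gives 906309t ≡ 89 (mod 113), and since 49⁻¹ ≡ 30 (mod 113), t ≡ 71. Hence x ≡ 702860 + 906309·71 = 65050799 (mod 102412917).

65050799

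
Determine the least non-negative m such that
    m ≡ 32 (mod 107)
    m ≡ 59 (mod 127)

From m ≡ 32 (mod 107) write m = 32 + 107t. Substituting into m ≡ 59 (mod 127) gives 107t ≡ 27 (mod 127), and since 107⁻¹ ≡ 19 (mod 127), t ≡ 5. Hence m ≡ 32 + 107·5 = 567 (mod 13589).

567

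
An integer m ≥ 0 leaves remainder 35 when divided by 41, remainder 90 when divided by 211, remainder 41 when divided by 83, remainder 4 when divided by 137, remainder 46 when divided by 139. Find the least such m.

From m ≡ 35 (mod 41) write m = 35 + 41t. Substituting into m ≡ 90 (mod 211) gives 41t ≡ 55 (mod 211), and since 41⁻¹ ≡ 175 (mod 211), t ≡ 130. Hence m ≡ 35 + 41·130 = 5365 (mod 8651).
From m ≡ 5365 (mod 8651) write m = 5365 + 8651t. Substituting into m ≡ 41 (mod 83) gives 8651t ≡ 71 (mod 83), and since 19⁻¹ ≡ 35 (mod 83), t ≡ 78. Hence m ≡ 5365 + 8651·78 = 680143 (mod 718033).
From m ≡ 680143 (mod 718033) write m = 680143 + 718033t. Substituting into m ≡ 4 (mod 137) gives 718033t ≡ 66 (mod 137), and since 16⁻¹ ≡ 60 (mod 137), t ≡ 124. Hence m ≡ 680143 + 718033·124 = 89716235 (mod 98370521).
From m ≡ 89716235 (mod 98370521) write m = 89716235 + 98370521t. Substituting into m ≡ 46 (mod 139) gives 98370521t ≡ 110 (mod 139), and since 82⁻¹ ≡ 39 (mod 139), t ≡ 120. Hence m ≡ 89716235 + 98370521·120 = 11894178755 (mod 13673502419).

11894178755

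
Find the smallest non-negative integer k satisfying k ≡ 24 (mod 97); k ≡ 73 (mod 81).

From k ≡ 24 (mod 97) write k = 24 + 97t. Substituting into k ≡ 73 (mod 81) gives 97t ≡ 49 (mod 81), and since 16⁻¹ ≡ 76 (mod 81), t ≡ 79. Hence k ≡ 24 + 97·79 = 7687 (mod 7857).

7687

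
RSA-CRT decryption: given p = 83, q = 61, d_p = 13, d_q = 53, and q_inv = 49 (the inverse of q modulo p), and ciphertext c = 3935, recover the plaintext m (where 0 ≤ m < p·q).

921

m₁ = c^(d_p) mod p: c ≡ 34 (mod 83), and 34^13 mod 83 = 8.
m₂ = c^(d_q) mod q: c ≡ 31 (mod 61), and 31^53 mod 61 = 6.
h = q_inv·(m₁ − m₂) mod p = 49·(8 − 6) mod 83 = 15.
m = m₂ + h·q = 6 + 15·61 = 921.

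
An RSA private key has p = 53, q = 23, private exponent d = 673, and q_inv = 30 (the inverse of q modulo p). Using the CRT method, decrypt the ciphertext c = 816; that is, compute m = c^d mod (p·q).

776

d_p = d mod (p−1) = 673 mod 52 = 49; d_q = d mod (q−1) = 13.
m₁ = c^(d_p) mod p: c ≡ 21 (mod 53), and 21^49 mod 53 = 34.
m₂ = c^(d_q) mod q: c ≡ 11 (mod 23), and 11^13 mod 23 = 17.
h = q_inv·(m₁ − m₂) mod p = 30·(34 − 17) mod 53 = 33.
m = m₂ + h·q = 17 + 33·23 = 776.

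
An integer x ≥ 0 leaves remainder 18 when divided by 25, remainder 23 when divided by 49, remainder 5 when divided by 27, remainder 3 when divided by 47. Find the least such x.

Combine the congruences pairwise.
From x ≡ 18 (mod 25) write x = 18 + 25t. Substituting into x ≡ 23 (mod 49) gives 25t ≡ 5 (mod 49), and since 25⁻¹ ≡ 2 (mod 49), t ≡ 10. Hence x ≡ 18 + 25·10 = 268 (mod 1225).
From x ≡ 268 (mod 1225) write x = 268 + 1225t. Substituting into x ≡ 5 (mod 27) gives 1225t ≡ 7 (mod 27), and since 10⁻¹ ≡ 19 (mod 27), t ≡ 25. Hence x ≡ 268 + 1225·25 = 30893 (mod 33075).
From x ≡ 30893 (mod 33075) write x = 30893 + 33075t. Substituting into x ≡ 3 (mod 47) gives 33075t ≡ 36 (mod 47), and since 34⁻¹ ≡ 18 (mod 47), t ≡ 37. Hence x ≡ 30893 + 33075·37 = 1254668 (mod 1554525).

1254668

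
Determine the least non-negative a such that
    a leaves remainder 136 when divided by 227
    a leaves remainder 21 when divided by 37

3314

Combine the congruences pairwise.
From a ≡ 136 (mod 227) write a = 136 + 227t. Substituting into a ≡ 21 (mod 37) gives 227t ≡ 33 (mod 37), and since 5⁻¹ ≡ 15 (mod 37), t ≡ 14. Hence a ≡ 136 + 227·14 = 3314 (mod 8399).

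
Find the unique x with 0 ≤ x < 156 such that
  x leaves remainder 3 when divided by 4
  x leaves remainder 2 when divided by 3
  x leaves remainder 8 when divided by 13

The moduli are pairwise coprime; N = 4·3·13 = 156.
N/4 = 39; 39 ≡ 3 (mod 4); 3·3 ≡ 1, so inverse 3.
N/3 = 52; 52 ≡ 1 (mod 3), inverse 1.
N/13 = 12; 12 ≡ 12 (mod 13); 12·12 ≡ 1, so inverse 12.
x ≡ 3·39·3 + 2·52·1 + 8·12·12 = 1607.
1607 mod 156 = 47.

47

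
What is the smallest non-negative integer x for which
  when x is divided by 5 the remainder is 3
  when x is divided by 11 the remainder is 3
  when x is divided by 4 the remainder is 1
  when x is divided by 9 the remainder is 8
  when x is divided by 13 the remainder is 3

The moduli are pairwise coprime; N = 5·11·4·9·13 = 25740.
N/5 = 5148; 5148 ≡ 3 (mod 5); 3·2 ≡ 1, so inverse 2.
N/11 = 2340; 2340 ≡ 8 (mod 11); 8·7 ≡ 1, so inverse 7.
N/4 = 6435; 6435 ≡ 3 (mod 4); 3·3 ≡ 1, so inverse 3.
N/9 = 2860; 2860 ≡ 7 (mod 9); 7·4 ≡ 1, so inverse 4.
N/13 = 1980; 1980 ≡ 4 (mod 13); 4·10 ≡ 1, so inverse 10.
x ≡ 3·5148·2 + 3·2340·7 + 1·6435·3 + 8·2860·4 + 3·1980·10 = 250253.
250253 mod 25740 = 18593.

18593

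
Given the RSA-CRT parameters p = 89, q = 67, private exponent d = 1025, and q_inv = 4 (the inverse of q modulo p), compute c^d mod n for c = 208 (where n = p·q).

d_p = d mod (p−1) = 1025 mod 88 = 57; d_q = d mod (q−1) = 35.
m₁ = c^(d_p) mod p: c ≡ 30 (mod 89), and 30^57 mod 89 = 31.
m₂ = c^(d_q) mod q: c ≡ 7 (mod 67), and 7^35 mod 67 = 18.
h = q_inv·(m₁ − m₂) mod p = 4·(31 − 18) mod 89 = 52.
m = m₂ + h·q = 18 + 52·67 = 3502.

3502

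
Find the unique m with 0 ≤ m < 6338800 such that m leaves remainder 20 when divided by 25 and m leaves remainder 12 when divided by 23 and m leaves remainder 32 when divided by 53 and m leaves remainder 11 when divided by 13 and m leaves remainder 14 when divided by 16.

4380270

From m ≡ 20 (mod 25) write m = 20 + 25t. Substituting into m ≡ 12 (mod 23) gives 25t ≡ 15 (mod 23), and since 2⁻¹ ≡ 12 (mod 23), t ≡ 19. Hence m ≡ 20 + 25·19 = 495 (mod 575).
From m ≡ 495 (mod 575) write m = 495 + 575t. Substituting into m ≡ 32 (mod 53) gives 575t ≡ 14 (mod 53), and since 45⁻¹ ≡ 33 (mod 53), t ≡ 38. Hence m ≡ 495 + 575·38 = 22345 (mod 30475).
From m ≡ 22345 (mod 30475) write m = 22345 + 30475t. Substituting into m ≡ 11 (mod 13) gives 30475t ≡ 0 (mod 13), and since 3⁻¹ ≡ 9 (mod 13), t ≡ 0. Hence m ≡ 22345 + 30475·0 = 22345 (mod 396175).
From m ≡ 22345 (mod 396175) write m = 22345 + 396175t. Substituting into m ≡ 14 (mod 16) gives 396175t ≡ 5 (mod 16), and since 15⁻¹ ≡ 15 (mod 16), t ≡ 11. Hence m ≡ 22345 + 396175·11 = 4380270 (mod 6338800).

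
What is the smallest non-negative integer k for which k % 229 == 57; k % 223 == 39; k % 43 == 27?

867509

The moduli are pairwise coprime; N = 229·223·43 = 2195881.
N/229 = 9589; 9589 ≡ 200 (mod 229); 200·150 ≡ 1, so inverse 150.
N/223 = 9847; 9847 ≡ 35 (mod 223); 35·51 ≡ 1, so inverse 51.
N/43 = 51067; 51067 ≡ 26 (mod 43); 26·5 ≡ 1, so inverse 5.
k ≡ 57·9589·150 + 39·9847·51 + 27·51067·5 = 108465678.
108465678 mod 2195881 = 867509.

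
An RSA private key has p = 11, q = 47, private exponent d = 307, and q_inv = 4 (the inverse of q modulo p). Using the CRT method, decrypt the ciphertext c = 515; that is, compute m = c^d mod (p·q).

d_p = d mod (p−1) = 307 mod 10 = 7; d_q = d mod (q−1) = 31.
m₁ = c^(d_p) mod p: c ≡ 9 (mod 11), and 9^7 mod 11 = 4.
m₂ = c^(d_q) mod q: c ≡ 45 (mod 47), and 45^31 mod 47 = 26.
h = q_inv·(m₁ − m₂) mod p = 4·(4 − 26) mod 11 = 0.
m = m₂ + h·q = 26 + 0·47 = 26.

26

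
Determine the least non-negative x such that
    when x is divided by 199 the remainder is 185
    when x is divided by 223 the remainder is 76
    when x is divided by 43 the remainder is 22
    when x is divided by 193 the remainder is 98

The moduli are pairwise coprime; N = 199·223·43·193 = 368284723.
N/199 = 1850677; 1850677 ≡ 176 (mod 199); 176·173 ≡ 1, so inverse 173.
N/223 = 1651501; 1651501 ≡ 186 (mod 223); 186·6 ≡ 1, so inverse 6.
N/43 = 8564761; 8564761 ≡ 21 (mod 43); 21·41 ≡ 1, so inverse 41.
N/193 = 1908211; 1908211 ≡ 20 (mod 193); 20·29 ≡ 1, so inverse 29.
x ≡ 185·1850677·173 + 76·1651501·6 + 22·8564761·41 + 98·1908211·29 = 73132551925.
73132551925 mod 368284723 = 212176771.

212176771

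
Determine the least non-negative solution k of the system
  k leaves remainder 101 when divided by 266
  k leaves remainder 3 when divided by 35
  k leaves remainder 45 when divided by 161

12603

Combine the congruences pairwise.
gcd(266, 35) = 7 and 7 | (3 − 101), so the pair is consistent; merging gives k ≡ 633 (mod 1330), where 1330 = lcm(266, 35).
gcd(1330, 161) = 7 and 7 | (45 − 633), so the pair is consistent; merging gives k ≡ 12603 (mod 30590), where 30590 = lcm(1330, 161).
The solution is unique modulo lcm(266, 35, 161) = 30590.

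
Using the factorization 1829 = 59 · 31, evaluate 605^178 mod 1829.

593

Mod 59: 605 ≡ 15; by Fermat, exponent reduces to 178 mod 58 = 4; 15^4 ≡ 3 (mod 59).
Mod 31: 605 ≡ 16; by Fermat, exponent reduces to 178 mod 30 = 28; 16^28 ≡ 4 (mod 31).
Combine by CRT: x ≡ 3 (mod 59), x ≡ 4 (mod 31) ⇒ x ≡ 593 (mod 1829).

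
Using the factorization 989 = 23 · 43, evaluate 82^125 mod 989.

Mod 23: 82 ≡ 13; by Fermat, exponent reduces to 125 mod 22 = 15; 13^15 ≡ 18 (mod 23).
Mod 43: 82 ≡ 39; by Fermat, exponent reduces to 125 mod 42 = 41; 39^41 ≡ 32 (mod 43).
Combine by CRT: x ≡ 18 (mod 23), x ≡ 32 (mod 43) ⇒ x ≡ 892 (mod 989).

892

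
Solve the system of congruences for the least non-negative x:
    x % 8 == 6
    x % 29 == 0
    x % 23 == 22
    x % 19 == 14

The moduli are pairwise coprime; N = 8·29·23·19 = 101384.
N/8 = 12673; 12673 ≡ 1 (mod 8), inverse 1.
N/29 = 3496; 3496 ≡ 16 (mod 29); 16·20 ≡ 1, so inverse 20.
N/23 = 4408; 4408 ≡ 15 (mod 23); 15·20 ≡ 1, so inverse 20.
N/19 = 5336; 5336 ≡ 16 (mod 19); 16·6 ≡ 1, so inverse 6.
x ≡ 6·12673·1 + 0·3496·20 + 22·4408·20 + 14·5336·6 = 2463782.
2463782 mod 101384 = 30566.

30566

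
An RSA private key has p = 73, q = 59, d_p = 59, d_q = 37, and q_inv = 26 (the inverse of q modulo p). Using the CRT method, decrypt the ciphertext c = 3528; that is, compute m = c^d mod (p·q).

1749

m₁ = c^(d_p) mod p: c ≡ 24 (mod 73), and 24^59 mod 73 = 70.
m₂ = c^(d_q) mod q: c ≡ 47 (mod 59), and 47^37 mod 59 = 38.
h = q_inv·(m₁ − m₂) mod p = 26·(70 − 38) mod 73 = 29.
m = m₂ + h·q = 38 + 29·59 = 1749.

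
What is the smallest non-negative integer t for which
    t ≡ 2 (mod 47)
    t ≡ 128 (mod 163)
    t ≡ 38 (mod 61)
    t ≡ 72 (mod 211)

12891961

Combine the congruences pairwise.
From t ≡ 2 (mod 47) write t = 2 + 47s. Substituting into t ≡ 128 (mod 163) gives 47s ≡ 126 (mod 163), and since 47⁻¹ ≡ 111 (mod 163), s ≡ 131. Hence t ≡ 2 + 47·131 = 6159 (mod 7661).
From t ≡ 6159 (mod 7661) write t = 6159 + 7661s. Substituting into t ≡ 38 (mod 61) gives 7661s ≡ 40 (mod 61), and since 36⁻¹ ≡ 39 (mod 61), s ≡ 35. Hence t ≡ 6159 + 7661·35 = 274294 (mod 467321).
From t ≡ 274294 (mod 467321) write t = 274294 + 467321s. Substituting into t ≡ 72 (mod 211) gives 467321s ≡ 78 (mod 211), and since 167⁻¹ ≡ 187 (mod 211), s ≡ 27. Hence t ≡ 274294 + 467321·27 = 12891961 (mod 98604731).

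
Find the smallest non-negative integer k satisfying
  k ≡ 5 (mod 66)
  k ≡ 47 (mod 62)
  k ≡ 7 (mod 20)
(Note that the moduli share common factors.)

Combine the congruences pairwise.
gcd(66, 62) = 2 and 2 | (47 − 5), so the pair is consistent; merging gives k ≡ 1721 (mod 2046), where 2046 = lcm(66, 62).
gcd(2046, 20) = 2 and 2 | (7 − 1721), so the pair is consistent; merging gives k ≡ 3767 (mod 20460), where 20460 = lcm(2046, 20).
The solution is unique modulo lcm(66, 62, 20) = 20460.

3767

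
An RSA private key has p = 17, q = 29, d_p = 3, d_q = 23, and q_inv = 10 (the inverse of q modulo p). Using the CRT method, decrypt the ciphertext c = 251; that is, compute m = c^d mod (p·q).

395

m₁ = c^(d_p) mod p: c ≡ 13 (mod 17), and 13^3 mod 17 = 4.
m₂ = c^(d_q) mod q: c ≡ 19 (mod 29), and 19^23 mod 29 = 18.
h = q_inv·(m₁ − m₂) mod p = 10·(4 − 18) mod 17 = 13.
m = m₂ + h·q = 18 + 13·29 = 395.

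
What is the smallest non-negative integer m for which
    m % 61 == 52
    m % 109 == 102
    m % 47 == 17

The moduli are pairwise coprime; N = 61·109·47 = 312503.
N/61 = 5123; 5123 ≡ 60 (mod 61); 60·60 ≡ 1, so inverse 60.
N/109 = 2867; 2867 ≡ 33 (mod 109); 33·76 ≡ 1, so inverse 76.
N/47 = 6649; 6649 ≡ 22 (mod 47); 22·15 ≡ 1, so inverse 15.
m ≡ 52·5123·60 + 102·2867·76 + 17·6649·15 = 39904239.
39904239 mod 312503 = 216358.

216358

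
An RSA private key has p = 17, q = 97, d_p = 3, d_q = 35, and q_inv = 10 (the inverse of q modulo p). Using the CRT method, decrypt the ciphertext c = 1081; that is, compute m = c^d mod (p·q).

m₁ = c^(d_p) mod p: c ≡ 10 (mod 17), and 10^3 mod 17 = 14.
m₂ = c^(d_q) mod q: c ≡ 14 (mod 97), and 14^35 mod 97 = 59.
h = q_inv·(m₁ − m₂) mod p = 10·(14 − 59) mod 17 = 9.
m = m₂ + h·q = 59 + 9·97 = 932.

932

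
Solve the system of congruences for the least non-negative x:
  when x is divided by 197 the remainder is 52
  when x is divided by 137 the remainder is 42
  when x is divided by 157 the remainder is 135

3558069

From x ≡ 52 (mod 197) write x = 52 + 197t. Substituting into x ≡ 42 (mod 137) gives 197t ≡ 127 (mod 137), and since 60⁻¹ ≡ 16 (mod 137), t ≡ 114. Hence x ≡ 52 + 197·114 = 22510 (mod 26989).
From x ≡ 22510 (mod 26989) write x = 22510 + 26989t. Substituting into x ≡ 135 (mod 157) gives 26989t ≡ 76 (mod 157), and since 142⁻¹ ≡ 136 (mod 157), t ≡ 131. Hence x ≡ 22510 + 26989·131 = 3558069 (mod 4237273).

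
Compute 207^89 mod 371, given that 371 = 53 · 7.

Mod 53: 207 ≡ 48; by Fermat, exponent reduces to 89 mod 52 = 37; 48^37 ≡ 20 (mod 53).
Mod 7: 207 ≡ 4; by Fermat, exponent reduces to 89 mod 6 = 5; 4^5 ≡ 2 (mod 7).
Combine by CRT: x ≡ 20 (mod 53), x ≡ 2 (mod 7) ⇒ x ≡ 338 (mod 371).

338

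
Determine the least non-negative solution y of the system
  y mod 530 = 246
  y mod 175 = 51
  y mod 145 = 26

gcd(530, 175) = 5 and 5 | (51 − 246), so the pair is consistent; merging gives y ≡ 16676 (mod 18550), where 18550 = lcm(530, 175).
gcd(18550, 145) = 5 and 5 | (26 − 16676), so the pair is consistent; merging gives y ≡ 239276 (mod 537950), where 537950 = lcm(18550, 145).
The solution is unique modulo lcm(530, 175, 145) = 537950.

239276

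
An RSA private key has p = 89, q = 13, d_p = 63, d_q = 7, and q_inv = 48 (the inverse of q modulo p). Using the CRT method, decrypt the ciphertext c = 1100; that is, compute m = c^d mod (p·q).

395

m₁ = c^(d_p) mod p: c ≡ 32 (mod 89), and 32^63 mod 89 = 39.
m₂ = c^(d_q) mod q: c ≡ 8 (mod 13), and 8^7 mod 13 = 5.
h = q_inv·(m₁ − m₂) mod p = 48·(39 − 5) mod 89 = 30.
m = m₂ + h·q = 5 + 30·13 = 395.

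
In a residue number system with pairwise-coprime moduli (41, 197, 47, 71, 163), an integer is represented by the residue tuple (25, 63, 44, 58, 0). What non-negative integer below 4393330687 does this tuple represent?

2201970912

Combine the congruences pairwise.
From x ≡ 25 (mod 41) write x = 25 + 41t. Substituting into x ≡ 63 (mod 197) gives 41t ≡ 38 (mod 197), and since 41⁻¹ ≡ 173 (mod 197), t ≡ 73. Hence x ≡ 25 + 41·73 = 3018 (mod 8077).
From x ≡ 3018 (mod 8077) write x = 3018 + 8077t. Substituting into x ≡ 44 (mod 47) gives 8077t ≡ 34 (mod 47), and since 40⁻¹ ≡ 20 (mod 47), t ≡ 22. Hence x ≡ 3018 + 8077·22 = 180712 (mod 379619).
From x ≡ 180712 (mod 379619) write x = 180712 + 379619t. Substituting into x ≡ 58 (mod 71) gives 379619t ≡ 41 (mod 71), and since 53⁻¹ ≡ 67 (mod 71), t ≡ 49. Hence x ≡ 180712 + 379619·49 = 18782043 (mod 26952949).
From x ≡ 18782043 (mod 26952949) write x = 18782043 + 26952949t. Substituting into x ≡ 0 (mod 163) gives 26952949t ≡ 121 (mod 163), and since 84⁻¹ ≡ 33 (mod 163), t ≡ 81. Hence x ≡ 18782043 + 26952949·81 = 2201970912 (mod 4393330687).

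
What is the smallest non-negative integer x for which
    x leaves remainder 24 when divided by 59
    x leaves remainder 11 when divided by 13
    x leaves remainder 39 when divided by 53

33005

From x ≡ 24 (mod 59) write x = 24 + 59t. Substituting into x ≡ 11 (mod 13) gives 59t ≡ 0 (mod 13), and since 7⁻¹ ≡ 2 (mod 13), t ≡ 0. Hence x ≡ 24 + 59·0 = 24 (mod 767).
From x ≡ 24 (mod 767) write x = 24 + 767t. Substituting into x ≡ 39 (mod 53) gives 767t ≡ 15 (mod 53), and since 25⁻¹ ≡ 17 (mod 53), t ≡ 43. Hence x ≡ 24 + 767·43 = 33005 (mod 40651).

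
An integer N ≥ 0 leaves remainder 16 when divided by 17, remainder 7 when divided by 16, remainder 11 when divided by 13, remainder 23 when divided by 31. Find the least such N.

From N ≡ 16 (mod 17) write N = 16 + 17t. Substituting into N ≡ 7 (mod 16) gives 17t ≡ 7 (mod 16), and since 1⁻¹ ≡ 1 (mod 16), t ≡ 7. Hence N ≡ 16 + 17·7 = 135 (mod 272).
From N ≡ 135 (mod 272) write N = 135 + 272t. Substituting into N ≡ 11 (mod 13) gives 272t ≡ 6 (mod 13), and since 12⁻¹ ≡ 12 (mod 13), t ≡ 7. Hence N ≡ 135 + 272·7 = 2039 (mod 3536).
From N ≡ 2039 (mod 3536) write N = 2039 + 3536t. Substituting into N ≡ 23 (mod 31) gives 3536t ≡ 30 (mod 31), and since 2⁻¹ ≡ 16 (mod 31), t ≡ 15. Hence N ≡ 2039 + 3536·15 = 55079 (mod 109616).

55079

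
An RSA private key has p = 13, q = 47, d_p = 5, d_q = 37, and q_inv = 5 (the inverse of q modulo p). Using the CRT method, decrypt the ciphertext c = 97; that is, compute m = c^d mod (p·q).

m₁ = c^(d_p) mod p: c ≡ 6 (mod 13), and 6^5 mod 13 = 2.
m₂ = c^(d_q) mod q: c ≡ 3 (mod 47), and 3^37 mod 47 = 14.
h = q_inv·(m₁ − m₂) mod p = 5·(2 − 14) mod 13 = 5.
m = m₂ + h·q = 14 + 5·47 = 249.

249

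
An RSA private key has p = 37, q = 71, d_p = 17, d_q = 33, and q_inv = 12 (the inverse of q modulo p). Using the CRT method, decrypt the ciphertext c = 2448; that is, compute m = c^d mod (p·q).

m₁ = c^(d_p) mod p: c ≡ 6 (mod 37), and 6^17 mod 37 = 6.
m₂ = c^(d_q) mod q: c ≡ 34 (mod 71), and 34^33 mod 71 = 39.
h = q_inv·(m₁ − m₂) mod p = 12·(6 − 39) mod 37 = 11.
m = m₂ + h·q = 39 + 11·71 = 820.

820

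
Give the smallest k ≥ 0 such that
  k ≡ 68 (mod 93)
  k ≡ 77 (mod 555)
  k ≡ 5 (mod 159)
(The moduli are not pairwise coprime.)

173792

gcd(93, 555) = 3 and 3 | (77 − 68), so the pair is consistent; merging gives k ≡ 1742 (mod 17205), where 17205 = lcm(93, 555).
gcd(17205, 159) = 3 and 3 | (5 − 1742), so the pair is consistent; merging gives k ≡ 173792 (mod 911865), where 911865 = lcm(17205, 159).
The solution is unique modulo lcm(93, 555, 159) = 911865.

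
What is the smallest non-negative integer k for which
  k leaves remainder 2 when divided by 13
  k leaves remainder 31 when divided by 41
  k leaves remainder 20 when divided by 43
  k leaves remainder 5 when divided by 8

2901

The moduli are pairwise coprime; N = 13·41·43·8 = 183352.
N/13 = 14104; 14104 ≡ 12 (mod 13); 12·12 ≡ 1, so inverse 12.
N/41 = 4472; 4472 ≡ 3 (mod 41); 3·14 ≡ 1, so inverse 14.
N/43 = 4264; 4264 ≡ 7 (mod 43); 7·37 ≡ 1, so inverse 37.
N/8 = 22919; 22919 ≡ 7 (mod 8); 7·7 ≡ 1, so inverse 7.
k ≡ 2·14104·12 + 31·4472·14 + 20·4264·37 + 5·22919·7 = 6236869.
6236869 mod 183352 = 2901.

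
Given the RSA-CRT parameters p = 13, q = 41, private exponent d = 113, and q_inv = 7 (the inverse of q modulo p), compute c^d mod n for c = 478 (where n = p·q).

355

d_p = d mod (p−1) = 113 mod 12 = 5; d_q = d mod (q−1) = 33.
m₁ = c^(d_p) mod p: c ≡ 10 (mod 13), and 10^5 mod 13 = 4.
m₂ = c^(d_q) mod q: c ≡ 27 (mod 41), and 27^33 mod 41 = 27.
h = q_inv·(m₁ − m₂) mod p = 7·(4 − 27) mod 13 = 8.
m = m₂ + h·q = 27 + 8·41 = 355.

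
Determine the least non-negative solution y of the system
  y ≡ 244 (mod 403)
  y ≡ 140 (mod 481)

10722

gcd(403, 481) = 13 and 13 | (140 − 244), so the pair is consistent; merging gives y ≡ 10722 (mod 14911), where 14911 = lcm(403, 481).
The solution is unique modulo lcm(403, 481) = 14911.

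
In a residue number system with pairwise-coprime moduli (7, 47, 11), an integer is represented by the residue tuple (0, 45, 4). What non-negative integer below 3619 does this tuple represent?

609

From x ≡ 0 (mod 7) write x = 0 + 7t. Substituting into x ≡ 45 (mod 47) gives 7t ≡ 45 (mod 47), and since 7⁻¹ ≡ 27 (mod 47), t ≡ 40. Hence x ≡ 0 + 7·40 = 280 (mod 329).
From x ≡ 280 (mod 329) write x = 280 + 329t. Substituting into x ≡ 4 (mod 11) gives 329t ≡ 10 (mod 11), and since 10⁻¹ ≡ 10 (mod 11), t ≡ 1. Hence x ≡ 280 + 329·1 = 609 (mod 3619).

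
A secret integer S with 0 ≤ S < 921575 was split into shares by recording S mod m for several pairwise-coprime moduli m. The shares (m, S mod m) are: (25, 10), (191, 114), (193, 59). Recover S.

Combine the congruences pairwise.
From S ≡ 10 (mod 25) write S = 10 + 25t. Substituting into S ≡ 114 (mod 191) gives 25t ≡ 104 (mod 191), and since 25⁻¹ ≡ 107 (mod 191), t ≡ 50. Hence S ≡ 10 + 25·50 = 1260 (mod 4775).
From S ≡ 1260 (mod 4775) write S = 1260 + 4775t. Substituting into S ≡ 59 (mod 193) gives 4775t ≡ 150 (mod 193), and since 143⁻¹ ≡ 27 (mod 193), t ≡ 190. Hence S ≡ 1260 + 4775·190 = 908510 (mod 921575).

908510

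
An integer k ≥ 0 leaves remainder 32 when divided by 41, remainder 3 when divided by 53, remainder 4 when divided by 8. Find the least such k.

The moduli are pairwise coprime; N = 41·53·8 = 17384.
N/41 = 424; 424 ≡ 14 (mod 41); 14·3 ≡ 1, so inverse 3.
N/53 = 328; 328 ≡ 10 (mod 53); 10·16 ≡ 1, so inverse 16.
N/8 = 2173; 2173 ≡ 5 (mod 8); 5·5 ≡ 1, so inverse 5.
k ≡ 32·424·3 + 3·328·16 + 4·2173·5 = 99908.
99908 mod 17384 = 12988.

12988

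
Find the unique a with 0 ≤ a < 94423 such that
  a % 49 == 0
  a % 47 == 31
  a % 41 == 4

Combine the congruences pairwise.
From a ≡ 0 (mod 49) write a = 0 + 49t. Substituting into a ≡ 31 (mod 47) gives 49t ≡ 31 (mod 47), and since 2⁻¹ ≡ 24 (mod 47), t ≡ 39. Hence a ≡ 0 + 49·39 = 1911 (mod 2303).
From a ≡ 1911 (mod 2303) write a = 1911 + 2303t. Substituting into a ≡ 4 (mod 41) gives 2303t ≡ 20 (mod 41), and since 7⁻¹ ≡ 6 (mod 41), t ≡ 38. Hence a ≡ 1911 + 2303·38 = 89425 (mod 94423).

89425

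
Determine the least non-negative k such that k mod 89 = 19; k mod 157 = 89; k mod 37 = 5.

494325

The moduli are pairwise coprime; N = 89·157·37 = 517001.
N/89 = 5809; 5809 ≡ 24 (mod 89); 24·26 ≡ 1, so inverse 26.
N/157 = 3293; 3293 ≡ 153 (mod 157); 153·39 ≡ 1, so inverse 39.
N/37 = 13973; 13973 ≡ 24 (mod 37); 24·17 ≡ 1, so inverse 17.
k ≡ 19·5809·26 + 89·3293·39 + 5·13973·17 = 15487354.
15487354 mod 517001 = 494325.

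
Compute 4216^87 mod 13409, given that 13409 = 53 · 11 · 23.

Mod 53: 4216 ≡ 29; by Fermat, exponent reduces to 87 mod 52 = 35; 29^35 ≡ 40 (mod 53).
Mod 11: 4216 ≡ 3; by Fermat, exponent reduces to 87 mod 10 = 7; 3^7 ≡ 9 (mod 11).
Mod 23: 4216 ≡ 7; by Fermat, exponent reduces to 87 mod 22 = 21; 7^21 ≡ 10 (mod 23).
Combine by CRT: x ≡ 40 (mod 53), x ≡ 9 (mod 11), x ≡ 10 (mod 23) ⇒ x ≡ 13396 (mod 13409).

13396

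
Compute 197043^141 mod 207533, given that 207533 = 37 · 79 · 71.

Mod 37: 197043 ≡ 18; by Fermat, exponent reduces to 141 mod 36 = 33; 18^33 ≡ 29 (mod 37).
Mod 79: 197043 ≡ 17; by Fermat, exponent reduces to 141 mod 78 = 63; 17^63 ≡ 41 (mod 79).
Mod 71: 197043 ≡ 18; by Fermat, exponent reduces to 141 mod 70 = 1; 18^1 ≡ 18 (mod 71).
Combine by CRT: x ≡ 29 (mod 37), x ≡ 41 (mod 79), x ≡ 18 (mod 71) ⇒ x ≡ 140740 (mod 207533).

140740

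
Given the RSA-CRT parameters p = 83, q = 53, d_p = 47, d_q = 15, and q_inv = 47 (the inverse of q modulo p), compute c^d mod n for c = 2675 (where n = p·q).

m₁ = c^(d_p) mod p: c ≡ 19 (mod 83), and 19^47 mod 83 = 13.
m₂ = c^(d_q) mod q: c ≡ 25 (mod 53), and 25^15 mod 53 = 11.
h = q_inv·(m₁ − m₂) mod p = 47·(13 − 11) mod 83 = 11.
m = m₂ + h·q = 11 + 11·53 = 594.

594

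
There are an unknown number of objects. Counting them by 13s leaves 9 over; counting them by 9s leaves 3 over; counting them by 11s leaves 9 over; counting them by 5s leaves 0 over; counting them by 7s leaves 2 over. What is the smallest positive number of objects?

The moduli are pairwise coprime; M = 13·9·11·5·7 = 45045.
M/13 = 3465; 3465 ≡ 7 (mod 13); 7·2 ≡ 1, so inverse 2.
M/9 = 5005; 5005 ≡ 1 (mod 9), inverse 1.
M/11 = 4095; 4095 ≡ 3 (mod 11); 3·4 ≡ 1, so inverse 4.
M/5 = 9009; 9009 ≡ 4 (mod 5); 4·4 ≡ 1, so inverse 4.
M/7 = 6435; 6435 ≡ 2 (mod 7); 2·4 ≡ 1, so inverse 4.
N ≡ 9·3465·2 + 3·5005·1 + 9·4095·4 + 0·9009·4 + 2·6435·4 = 276285.
276285 mod 45045 = 6015.

6015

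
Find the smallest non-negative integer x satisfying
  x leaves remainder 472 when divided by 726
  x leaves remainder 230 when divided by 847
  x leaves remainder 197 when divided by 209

Combine the congruences pairwise.
gcd(726, 847) = 121 and 121 | (230 − 472), so the pair is consistent; merging gives x ≡ 1924 (mod 5082), where 5082 = lcm(726, 847).
gcd(5082, 209) = 11 and 11 | (197 − 1924), so the pair is consistent; merging gives x ≡ 78154 (mod 96558), where 96558 = lcm(5082, 209).
The solution is unique modulo lcm(726, 847, 209) = 96558.

78154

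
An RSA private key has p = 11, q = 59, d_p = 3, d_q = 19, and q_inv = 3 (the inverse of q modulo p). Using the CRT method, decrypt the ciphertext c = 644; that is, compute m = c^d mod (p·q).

634

m₁ = c^(d_p) mod p: c ≡ 6 (mod 11), and 6^3 mod 11 = 7.
m₂ = c^(d_q) mod q: c ≡ 54 (mod 59), and 54^19 mod 59 = 44.
h = q_inv·(m₁ − m₂) mod p = 3·(7 − 44) mod 11 = 10.
m = m₂ + h·q = 44 + 10·59 = 634.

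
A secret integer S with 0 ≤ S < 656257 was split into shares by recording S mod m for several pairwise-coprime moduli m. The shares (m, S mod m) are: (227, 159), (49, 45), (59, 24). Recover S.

298210

From S ≡ 159 (mod 227) write S = 159 + 227t. Substituting into S ≡ 45 (mod 49) gives 227t ≡ 33 (mod 49), and since 31⁻¹ ≡ 19 (mod 49), t ≡ 39. Hence S ≡ 159 + 227·39 = 9012 (mod 11123).
From S ≡ 9012 (mod 11123) write S = 9012 + 11123t. Substituting into S ≡ 24 (mod 59) gives 11123t ≡ 39 (mod 59), and since 31⁻¹ ≡ 40 (mod 59), t ≡ 26. Hence S ≡ 9012 + 11123·26 = 298210 (mod 656257).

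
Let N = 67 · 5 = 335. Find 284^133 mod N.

Mod 67: 284 ≡ 16; by Fermat, exponent reduces to 133 mod 66 = 1; 16^1 ≡ 16 (mod 67).
Mod 5: 284 ≡ 4; by Fermat, exponent reduces to 133 mod 4 = 1; 4^1 ≡ 4 (mod 5).
Combine by CRT: x ≡ 16 (mod 67), x ≡ 4 (mod 5) ⇒ x ≡ 284 (mod 335).

284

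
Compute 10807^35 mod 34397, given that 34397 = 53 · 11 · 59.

10198

Mod 53: 10807 ≡ 48; 48^35 ≡ 22 (mod 53).
Mod 11: 10807 ≡ 5; by Fermat, exponent reduces to 35 mod 10 = 5; 5^5 ≡ 1 (mod 11).
Mod 59: 10807 ≡ 10; 10^35 ≡ 50 (mod 59).
Combine by CRT: x ≡ 22 (mod 53), x ≡ 1 (mod 11), x ≡ 50 (mod 59) ⇒ x ≡ 10198 (mod 34397).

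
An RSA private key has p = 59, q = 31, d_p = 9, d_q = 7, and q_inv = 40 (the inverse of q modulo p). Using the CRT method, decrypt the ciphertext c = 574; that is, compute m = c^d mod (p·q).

659

m₁ = c^(d_p) mod p: c ≡ 43 (mod 59), and 43^9 mod 59 = 10.
m₂ = c^(d_q) mod q: c ≡ 16 (mod 31), and 16^7 mod 31 = 8.
h = q_inv·(m₁ − m₂) mod p = 40·(10 − 8) mod 59 = 21.
m = m₂ + h·q = 8 + 21·31 = 659.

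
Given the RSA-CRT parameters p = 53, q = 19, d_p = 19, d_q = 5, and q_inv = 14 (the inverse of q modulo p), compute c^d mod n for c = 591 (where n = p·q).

m₁ = c^(d_p) mod p: c ≡ 8 (mod 53), and 8^19 mod 53 = 32.
m₂ = c^(d_q) mod q: c ≡ 2 (mod 19), and 2^5 mod 19 = 13.
h = q_inv·(m₁ − m₂) mod p = 14·(32 − 13) mod 53 = 1.
m = m₂ + h·q = 13 + 1·19 = 32.

32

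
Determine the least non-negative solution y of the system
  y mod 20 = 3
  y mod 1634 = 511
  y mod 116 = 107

389403

gcd(20, 1634) = 2 and 2 | (511 − 3), so the pair is consistent; merging gives y ≡ 13583 (mod 16340), where 16340 = lcm(20, 1634).
gcd(16340, 116) = 4 and 4 | (107 − 13583), so the pair is consistent; merging gives y ≡ 389403 (mod 473860), where 473860 = lcm(16340, 116).
The solution is unique modulo lcm(20, 1634, 116) = 473860.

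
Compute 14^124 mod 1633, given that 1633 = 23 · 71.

Mod 23: 14 ≡ 14; by Fermat, exponent reduces to 124 mod 22 = 14; 14^14 ≡ 16 (mod 23).
Mod 71: 14 ≡ 14; by Fermat, exponent reduces to 124 mod 70 = 54; 14^54 ≡ 5 (mod 71).
Combine by CRT: x ≡ 16 (mod 23), x ≡ 5 (mod 71) ⇒ x ≡ 1212 (mod 1633).

1212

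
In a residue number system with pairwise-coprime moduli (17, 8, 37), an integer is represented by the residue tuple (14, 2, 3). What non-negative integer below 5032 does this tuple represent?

3074

From x ≡ 14 (mod 17) write x = 14 + 17t. Substituting into x ≡ 2 (mod 8) gives 17t ≡ 4 (mod 8), and since 1⁻¹ ≡ 1 (mod 8), t ≡ 4. Hence x ≡ 14 + 17·4 = 82 (mod 136).
From x ≡ 82 (mod 136) write x = 82 + 136t. Substituting into x ≡ 3 (mod 37) gives 136t ≡ 32 (mod 37), and since 25⁻¹ ≡ 3 (mod 37), t ≡ 22. Hence x ≡ 82 + 136·22 = 3074 (mod 5032).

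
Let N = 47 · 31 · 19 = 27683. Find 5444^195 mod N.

6449

Mod 47: 5444 ≡ 39; by Fermat, exponent reduces to 195 mod 46 = 11; 39^11 ≡ 10 (mod 47).
Mod 31: 5444 ≡ 19; by Fermat, exponent reduces to 195 mod 30 = 15; 19^15 ≡ 1 (mod 31).
Mod 19: 5444 ≡ 10; by Fermat, exponent reduces to 195 mod 18 = 15; 10^15 ≡ 8 (mod 19).
Combine by CRT: x ≡ 10 (mod 47), x ≡ 1 (mod 31), x ≡ 8 (mod 19) ⇒ x ≡ 6449 (mod 27683).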